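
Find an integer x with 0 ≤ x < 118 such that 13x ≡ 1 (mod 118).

109

gcd(118, 13) = 1  (118 = 9·13 + 1, 13 = 13·1).
Back-substituting, 13·(-9) + 118·(1) = 1.
So 13·-9 ≡ 1 (mod 118), and -9 mod 118 = 109.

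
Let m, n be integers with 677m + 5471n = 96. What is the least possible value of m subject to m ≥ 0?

3766

gcd(5471, 677) = 1  (5471 = 8*677 + 55, 677 = 12*55 + 17, 55 = 3*17 + 4, 17 = 4*4 + 1, 4 = 4*1).
1 divides 96, so solutions exist.
Back-substituting, 677*(1293) + 5471*(-160) = 1.
Scale by 96/1 = 96: (m₀, n₀) = (124128, -15360).
General solution: m = 124128 + 5471t, n = -15360 - 677t for integer t.
m ≥ 0: smallest is 124128 mod 5471 = 3766 (at t = -22), with n = -466.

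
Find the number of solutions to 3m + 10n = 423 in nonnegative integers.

15

gcd(10, 3):
  10 = 3·3 + 1
  3 = 3·1
so gcd(10, 3) = 1.
Back-substitute for Bézout coefficients:
  1 = 10 - 3·3
  ... = 3·(-3) + 10·(1)
Scale by 423: one solution is (-1269, 423). Reduce m mod 10: (1, 42).
General: m = 1 + 10t, n = 42 - 3t.
m ≥ 0 ⇒ t ≥ 0; n ≥ 0 ⇒ t ≤ 14. So t ∈ [0, 14]: 15 solutions.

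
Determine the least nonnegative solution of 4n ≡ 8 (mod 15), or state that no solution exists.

2

gcd(15, 4):
  15 = 3·4 + 3
  4 = 1·3 + 1
  3 = 3·1
so gcd(15, 4) = 1.
1 divides 8, so solutions exist.
Back-substitute for Bézout coefficients:
  1 = 4 - 1·3
  ... = 4·(4) + 15·(-1)
So 4·(4) ≡ 1 (mod 15); multiply by 8: n ≡ 32 (mod 15).
Smallest nonnegative: n = 32 mod 15 = 2.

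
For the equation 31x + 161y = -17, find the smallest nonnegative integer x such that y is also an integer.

gcd(161, 31) = 1.
1 divides -17, so solutions exist.
By Bézout, 31×(26) + 161×(-5) = 1.
Scale by -17/1 = -17: (x₀, y₀) = (-442, 85).
General solution: x = -442 + 161t, y = 85 - 31t for integer t.
x ≥ 0: smallest is -442 mod 161 = 41 (at t = 3), with y = -8.

41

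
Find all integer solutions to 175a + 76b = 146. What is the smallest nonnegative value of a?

46

gcd(175, 76) = 1.
1 divides 146, so solutions exist.
By Bézout, 175*(-33) + 76*(76) = 1.
Scale by 146/1 = 146: (a₀, b₀) = (-4818, 11096).
General solution: a = -4818 + 76t, b = 11096 - 175t for integer t.
a ≥ 0: smallest is -4818 mod 76 = 46 (at t = 64), with b = -104.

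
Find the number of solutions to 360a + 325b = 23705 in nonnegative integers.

1

gcd(360, 325) = 5  (360 = 1×325 + 35, 325 = 9×35 + 10, 35 = 3×10 + 5, 10 = 2×5).
Back-substituting, 360×(28) + 325×(-31) = 5.
Scale by 4741: one solution is (132748, -146971). Reduce a mod 65: (18, 53).
General: a = 18 + 65t, b = 53 - 72t.
a ≥ 0 ⇒ t ≥ 0; b ≥ 0 ⇒ t ≤ 0. So t ∈ [0, 0]: 1 solution.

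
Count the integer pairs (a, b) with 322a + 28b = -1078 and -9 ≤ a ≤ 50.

gcd(322, 28) = 14.
By Bézout, 322·(1) + 28·(-11) = 14.
Particular solution: (1, -50).
General solution: a = 1 + 2t, b = -50 - 23t for integer t.
-9 ≤ 1 + 2t ≤ 50 gives t ∈ [-5, 24], which is 30 values.

30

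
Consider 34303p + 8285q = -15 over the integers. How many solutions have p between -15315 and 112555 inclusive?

16

gcd(34303, 8285) = 1  (34303 = 4*8285 + 1163, 8285 = 7*1163 + 144, 1163 = 8*144 + 11, 144 = 13*11 + 1, 11 = 11*1).
Back-substituting, 34303*(-748) + 8285*(3097) = 1.
Scale by -15: particular solution (11220, -46455); reduce p mod 8285: (2935, -12152).
General solution: p = 2935 + 8285t, q = -12152 - 34303t for integer t.
-15315 ≤ 2935 + 8285t ≤ 112555 gives t ∈ [-2, 13], which is 16 values.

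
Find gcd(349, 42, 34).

1

gcd(349, 42) = 1.
gcd(1, 34) = 1.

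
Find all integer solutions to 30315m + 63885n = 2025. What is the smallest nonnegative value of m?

gcd(63885, 30315) = 15  (63885 = 2*30315 + 3255, 30315 = 9*3255 + 1020, 3255 = 3*1020 + 195, 1020 = 5*195 + 45, 195 = 4*45 + 15, 45 = 3*15).
15 divides 2025, so solutions exist.
Back-substituting, 30315*(-1315) + 63885*(624) = 15.
Scale by 2025/15 = 135: (m₀, n₀) = (-177525, 84240).
General solution: m = -177525 + 4259t, n = 84240 - 2021t for integer t.
m ≥ 0: smallest is -177525 mod 4259 = 1353 (at t = 42), with n = -642.

1353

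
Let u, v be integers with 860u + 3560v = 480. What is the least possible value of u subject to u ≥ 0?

162

gcd(3560, 860) = 20  (3560 = 4·860 + 120, 860 = 7·120 + 20, 120 = 6·20).
20 divides 480, so solutions exist.
Back-substituting, 860·(29) + 3560·(-7) = 20.
Scale by 480/20 = 24: (u₀, v₀) = (696, -168).
General solution: u = 696 + 178t, v = -168 - 43t for integer t.
u ≥ 0: smallest is 696 mod 178 = 162 (at t = -3), with v = -39.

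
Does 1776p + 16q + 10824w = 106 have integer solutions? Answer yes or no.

no

gcd(1776, 16) = 16  (1776 = 111·16).
gcd(16, 10824) = 8.
8 does not divide 106 (remainder 2), so no integer solutions.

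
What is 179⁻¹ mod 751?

193

gcd(751, 179) = 1.
By Bézout, 179×(193) + 751×(-46) = 1.
So 179×193 ≡ 1 (mod 751), and 193 mod 751 = 193.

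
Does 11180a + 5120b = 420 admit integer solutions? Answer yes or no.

gcd(11180, 5120) = 20.
20 divides 420, so integer solutions exist.

yes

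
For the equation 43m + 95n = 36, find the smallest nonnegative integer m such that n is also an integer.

87

gcd(95, 43):
  95 = 2×43 + 9
  43 = 4×9 + 7
  9 = 1×7 + 2
  7 = 3×2 + 1
  2 = 2×1
so gcd(95, 43) = 1.
1 divides 36, so solutions exist.
Back-substitute for Bézout coefficients:
  1 = 7 - 3×2
  ... = 43×(42) + 95×(-19)
Scale by 36/1 = 36: (m₀, n₀) = (1512, -684).
General solution: m = 1512 + 95t, n = -684 - 43t for integer t.
m ≥ 0: smallest is 1512 mod 95 = 87 (at t = -15), with n = -39.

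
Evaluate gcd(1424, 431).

1

gcd(1424, 431):
  1424 = 3*431 + 131
  431 = 3*131 + 38
  131 = 3*38 + 17
  38 = 2*17 + 4
  17 = 4*4 + 1
  4 = 4*1
so gcd(1424, 431) = 1.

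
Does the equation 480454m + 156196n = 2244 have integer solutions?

yes

gcd(480454, 156196) = 34  (480454 = 3·156196 + 11866, 156196 = 13·11866 + 1938, 11866 = 6·1938 + 238, 1938 = 8·238 + 34, 238 = 7·34).
34 divides 2244, so integer solutions exist.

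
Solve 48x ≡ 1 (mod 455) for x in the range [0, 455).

237

gcd(455, 48):
  455 = 9·48 + 23
  48 = 2·23 + 2
  23 = 11·2 + 1
  2 = 2·1
so gcd(455, 48) = 1.
Back-substitute for Bézout coefficients:
  1 = 23 - 11·2
  ... = 48·(-218) + 455·(23)
So 48·-218 ≡ 1 (mod 455), and -218 mod 455 = 237.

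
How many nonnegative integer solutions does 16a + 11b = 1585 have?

gcd(16, 11):
  16 = 1×11 + 5
  11 = 2×5 + 1
  5 = 5×1
so gcd(16, 11) = 1.
Back-substitute for Bézout coefficients:
  1 = 11 - 2×5
  ... = 16×(-2) + 11×(3)
Scale by 1585: one solution is (-3170, 4755). Reduce a mod 11: (9, 131).
General: a = 9 + 11t, b = 131 - 16t.
a ≥ 0 ⇒ t ≥ 0; b ≥ 0 ⇒ t ≤ 8. So t ∈ [0, 8]: 9 solutions.

9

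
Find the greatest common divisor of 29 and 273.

1

gcd(273, 29):
  273 = 9*29 + 12
  29 = 2*12 + 5
  12 = 2*5 + 2
  5 = 2*2 + 1
  2 = 2*1
so gcd(273, 29) = 1.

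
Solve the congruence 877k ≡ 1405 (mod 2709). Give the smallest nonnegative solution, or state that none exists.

1231

gcd(2709, 877) = 1.
1 divides 1405, so solutions exist.
By Bézout, 877*(1285) + 2709*(-416) = 1.
So 877*(1285) ≡ 1 (mod 2709); multiply by 1405: k ≡ 1805425 (mod 2709).
Smallest nonnegative: k = 1805425 mod 2709 = 1231.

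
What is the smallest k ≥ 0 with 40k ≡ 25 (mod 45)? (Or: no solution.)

gcd(45, 40) = 5.
5 divides 25, so solutions exist.
By Bézout, 40×(-1) + 45×(1) = 5.
So 40×(-1) ≡ 5 (mod 45); multiply by 5: k ≡ -5 (mod 9).
Smallest nonnegative: k = -5 mod 9 = 4.

4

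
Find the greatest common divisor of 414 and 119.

gcd(414, 119) = 1  (414 = 3×119 + 57, 119 = 2×57 + 5, 57 = 11×5 + 2, 5 = 2×2 + 1, 2 = 2×1).

1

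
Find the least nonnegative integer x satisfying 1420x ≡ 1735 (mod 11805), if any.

gcd(11805, 1420) = 5  (11805 = 8*1420 + 445, 1420 = 3*445 + 85, 445 = 5*85 + 20, 85 = 4*20 + 5, 20 = 4*5).
5 divides 1735, so solutions exist.
Back-substituting, 1420*(557) + 11805*(-67) = 5.
So 1420*(557) ≡ 5 (mod 11805); multiply by 347: x ≡ 193279 (mod 2361).
Smallest nonnegative: x = 193279 mod 2361 = 2038.

2038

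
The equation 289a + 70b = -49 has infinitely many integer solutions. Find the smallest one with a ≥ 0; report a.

gcd(289, 70) = 1.
1 divides -49, so solutions exist.
By Bézout, 289×(-31) + 70×(128) = 1.
Scale by -49/1 = -49: (a₀, b₀) = (1519, -6272).
General solution: a = 1519 + 70t, b = -6272 - 289t for integer t.
a ≥ 0: smallest is 1519 mod 70 = 49 (at t = -21), with b = -203.

49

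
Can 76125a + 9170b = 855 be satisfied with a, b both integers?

gcd(76125, 9170) = 35.
35 does not divide 855 (remainder 15), so no integer solutions.

no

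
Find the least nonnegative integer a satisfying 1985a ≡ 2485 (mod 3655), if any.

gcd(3655, 1985):
  3655 = 1*1985 + 1670
  1985 = 1*1670 + 315
  1670 = 5*315 + 95
  315 = 3*95 + 30
  95 = 3*30 + 5
  30 = 6*5
so gcd(3655, 1985) = 5.
5 divides 2485, so solutions exist.
Back-substitute for Bézout coefficients:
  5 = 95 - 3*30
  ... = 1985*(-116) + 3655*(63)
So 1985*(-116) ≡ 5 (mod 3655); multiply by 497: a ≡ -57652 (mod 731).
Smallest nonnegative: a = -57652 mod 731 = 97.

97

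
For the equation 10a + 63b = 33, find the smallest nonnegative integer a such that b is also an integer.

60

gcd(63, 10) = 1.
1 divides 33, so solutions exist.
By Bézout, 10·(19) + 63·(-3) = 1.
Scale by 33/1 = 33: (a₀, b₀) = (627, -99).
General solution: a = 627 + 63t, b = -99 - 10t for integer t.
a ≥ 0: smallest is 627 mod 63 = 60 (at t = -9), with b = -9.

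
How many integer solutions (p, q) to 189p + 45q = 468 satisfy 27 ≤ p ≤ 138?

23

gcd(189, 45):
  189 = 4×45 + 9
  45 = 5×9
so gcd(189, 45) = 9.
Back-substitute for Bézout coefficients:
  9 = 189 - 4×45
  ... = 189×(1) + 45×(-4)
Scale by 52: particular solution (52, -208); reduce p mod 5: (2, 2).
General solution: p = 2 + 5t, q = 2 - 21t for integer t.
27 ≤ 2 + 5t ≤ 138 gives t ∈ [5, 27], which is 23 values.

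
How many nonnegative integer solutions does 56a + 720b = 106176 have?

22

gcd(720, 56):
  720 = 12*56 + 48
  56 = 1*48 + 8
  48 = 6*8
so gcd(720, 56) = 8.
Back-substitute for Bézout coefficients:
  8 = 56 - 1*48
  ... = 56*(13) + 720*(-1)
Scale by 13272: one solution is (172536, -13272). Reduce a mod 90: (6, 147).
General: a = 6 + 90t, b = 147 - 7t.
a ≥ 0 ⇒ t ≥ 0; b ≥ 0 ⇒ t ≤ 21. So t ∈ [0, 21]: 22 solutions.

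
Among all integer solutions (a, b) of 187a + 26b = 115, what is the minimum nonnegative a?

23

gcd(187, 26):
  187 = 7×26 + 5
  26 = 5×5 + 1
  5 = 5×1
so gcd(187, 26) = 1.
1 divides 115, so solutions exist.
Back-substitute for Bézout coefficients:
  1 = 26 - 5×5
  ... = 187×(-5) + 26×(36)
Scale by 115/1 = 115: (a₀, b₀) = (-575, 4140).
General solution: a = -575 + 26t, b = 4140 - 187t for integer t.
a ≥ 0: smallest is -575 mod 26 = 23 (at t = 23), with b = -161.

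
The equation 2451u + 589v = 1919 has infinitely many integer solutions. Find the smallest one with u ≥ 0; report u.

gcd(2451, 589) = 19  (2451 = 4·589 + 95, 589 = 6·95 + 19, 95 = 5·19).
19 divides 1919, so solutions exist.
Back-substituting, 2451·(-6) + 589·(25) = 19.
Scale by 1919/19 = 101: (u₀, v₀) = (-606, 2525).
General solution: u = -606 + 31t, v = 2525 - 129t for integer t.
u ≥ 0: smallest is -606 mod 31 = 14 (at t = 20), with v = -55.

14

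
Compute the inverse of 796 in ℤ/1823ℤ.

1239

gcd(1823, 796) = 1.
By Bézout, 796·(-584) + 1823·(255) = 1.
So 796·-584 ≡ 1 (mod 1823), and -584 mod 1823 = 1239.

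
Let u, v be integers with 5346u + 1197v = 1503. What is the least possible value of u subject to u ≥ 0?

22

gcd(5346, 1197):
  5346 = 4*1197 + 558
  1197 = 2*558 + 81
  558 = 6*81 + 72
  81 = 1*72 + 9
  72 = 8*9
so gcd(5346, 1197) = 9.
9 divides 1503, so solutions exist.
Back-substitute for Bézout coefficients:
  9 = 81 - 1*72
  ... = 5346*(-15) + 1197*(67)
Scale by 1503/9 = 167: (u₀, v₀) = (-2505, 11189).
General solution: u = -2505 + 133t, v = 11189 - 594t for integer t.
u ≥ 0: smallest is -2505 mod 133 = 22 (at t = 19), with v = -97.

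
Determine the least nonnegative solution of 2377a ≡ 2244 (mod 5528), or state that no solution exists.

4708

gcd(5528, 2377) = 1.
1 divides 2244, so solutions exist.
By Bézout, 2377·(-1407) + 5528·(605) = 1.
So 2377·(-1407) ≡ 1 (mod 5528); multiply by 2244: a ≡ -3157308 (mod 5528).
Smallest nonnegative: a = -3157308 mod 5528 = 4708.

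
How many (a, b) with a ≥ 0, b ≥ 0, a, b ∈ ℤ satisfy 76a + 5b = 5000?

14

gcd(76, 5):
  76 = 15×5 + 1
  5 = 5×1
so gcd(76, 5) = 1.
Back-substitute for Bézout coefficients:
  1 = 76 - 15×5
  ... = 76×(1) + 5×(-15)
Scale by 5000: one solution is (5000, -75000). Reduce a mod 5: (0, 1000).
General: a = 0 + 5t, b = 1000 - 76t.
a ≥ 0 ⇒ t ≥ 0; b ≥ 0 ⇒ t ≤ 13. So t ∈ [0, 13]: 14 solutions.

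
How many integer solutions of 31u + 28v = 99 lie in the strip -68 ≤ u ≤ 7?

3

gcd(31, 28) = 1.
By Bézout, 31×(-9) + 28×(10) = 1.
Particular solution: (5, -2).
General solution: u = 5 + 28t, v = -2 - 31t for integer t.
-68 ≤ 5 + 28t ≤ 7 gives t ∈ [-2, 0], which is 3 values.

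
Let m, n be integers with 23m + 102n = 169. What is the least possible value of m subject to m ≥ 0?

65

gcd(102, 23) = 1  (102 = 4*23 + 10, 23 = 2*10 + 3, 10 = 3*3 + 1, 3 = 3*1).
1 divides 169, so solutions exist.
Back-substituting, 23*(-31) + 102*(7) = 1.
Scale by 169/1 = 169: (m₀, n₀) = (-5239, 1183).
General solution: m = -5239 + 102t, n = 1183 - 23t for integer t.
m ≥ 0: smallest is -5239 mod 102 = 65 (at t = 52), with n = -13.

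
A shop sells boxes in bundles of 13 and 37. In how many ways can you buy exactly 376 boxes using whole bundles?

Need nonnegative integers with 13j + 37k = 376.
gcd(13, 37) = 1, and 13·(-17) + 37·(6) = 1.
So (j₀, k₀) = (-6392, 2256); general j = -6392 + 37t, k = 2256 - 13t.
j ≥ 0 ⇒ t ≥ 173; k ≥ 0 ⇒ t ≤ 173. That's 1 value of t.

1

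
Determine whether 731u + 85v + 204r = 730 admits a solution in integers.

gcd(731, 85):
  731 = 8*85 + 51
  85 = 1*51 + 34
  51 = 1*34 + 17
  34 = 2*17
so gcd(731, 85) = 17.
gcd(17, 204) = 17.
17 does not divide 730 (remainder 16), so no integer solutions.

no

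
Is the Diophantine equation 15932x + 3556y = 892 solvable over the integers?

gcd(15932, 3556) = 28.
28 does not divide 892 (remainder 24), so no integer solutions.

no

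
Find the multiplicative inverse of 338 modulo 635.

gcd(635, 338) = 1.
By Bézout, 338×(62) + 635×(-33) = 1.
So 338×62 ≡ 1 (mod 635), and 62 mod 635 = 62.

62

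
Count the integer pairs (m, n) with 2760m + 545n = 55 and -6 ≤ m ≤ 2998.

gcd(2760, 545) = 5  (2760 = 5·545 + 35, 545 = 15·35 + 20, 35 = 1·20 + 15, 20 = 1·15 + 5, 15 = 3·5).
Back-substituting, 2760·(-31) + 545·(157) = 5.
Scale by 11: particular solution (-341, 1727); reduce m mod 109: (95, -481).
General solution: m = 95 + 109t, n = -481 - 552t for integer t.
-6 ≤ 95 + 109t ≤ 2998 gives t ∈ [0, 26], which is 27 values.

27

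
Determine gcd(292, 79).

gcd(292, 79):
  292 = 3×79 + 55
  79 = 1×55 + 24
  55 = 2×24 + 7
  24 = 3×7 + 3
  7 = 2×3 + 1
  3 = 3×1
so gcd(292, 79) = 1.

1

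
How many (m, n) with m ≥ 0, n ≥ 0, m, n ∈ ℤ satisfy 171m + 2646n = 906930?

gcd(2646, 171) = 9.
By Bézout, 171*(31) + 2646*(-2) = 9.
One solution: (120, 335).
General: m = 120 + 294t, n = 335 - 19t.
m ≥ 0 ⇒ t ≥ 0; n ≥ 0 ⇒ t ≤ 17. So t ∈ [0, 17]: 18 solutions.

18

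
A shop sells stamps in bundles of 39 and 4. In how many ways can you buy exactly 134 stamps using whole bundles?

Need nonnegative integers with 39j + 4k = 134.
gcd(39, 4) = 1, and 39·(-1) + 4·(10) = 1.
So (j₀, k₀) = (-134, 1340); general j = -134 + 4t, k = 1340 - 39t.
j ≥ 0 ⇒ t ≥ 34; k ≥ 0 ⇒ t ≤ 34. That's 1 value of t.

1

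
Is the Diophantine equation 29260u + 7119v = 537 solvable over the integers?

gcd(29260, 7119) = 7  (29260 = 4×7119 + 784, 7119 = 9×784 + 63, 784 = 12×63 + 28, 63 = 2×28 + 7, 28 = 4×7).
7 does not divide 537 (remainder 5), so no integer solutions.

no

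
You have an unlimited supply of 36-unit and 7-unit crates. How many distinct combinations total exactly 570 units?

2

Need nonnegative integers with 36j + 7k = 570.
gcd(36, 7) = 1, and 36·(1) + 7·(-5) = 1.
So (j₀, k₀) = (570, -2850); general j = 570 + 7t, k = -2850 - 36t.
j ≥ 0 ⇒ t ≥ -81; k ≥ 0 ⇒ t ≤ -80. That's 2 values of t.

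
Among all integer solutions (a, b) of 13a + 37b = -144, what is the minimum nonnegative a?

6

gcd(37, 13) = 1  (37 = 2·13 + 11, 13 = 1·11 + 2, 11 = 5·2 + 1, 2 = 2·1).
1 divides -144, so solutions exist.
Back-substituting, 13·(-17) + 37·(6) = 1.
Scale by -144/1 = -144: (a₀, b₀) = (2448, -864).
General solution: a = 2448 + 37t, b = -864 - 13t for integer t.
a ≥ 0: smallest is 2448 mod 37 = 6 (at t = -66), with b = -6.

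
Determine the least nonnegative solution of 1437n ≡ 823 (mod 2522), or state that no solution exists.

671

gcd(2522, 1437):
  2522 = 1×1437 + 1085
  1437 = 1×1085 + 352
  1085 = 3×352 + 29
  352 = 12×29 + 4
  29 = 7×4 + 1
  4 = 4×1
so gcd(2522, 1437) = 1.
1 divides 823, so solutions exist.
Back-substitute for Bézout coefficients:
  1 = 29 - 7×4
  ... = 1437×(-609) + 2522×(347)
So 1437×(-609) ≡ 1 (mod 2522); multiply by 823: n ≡ -501207 (mod 2522).
Smallest nonnegative: n = -501207 mod 2522 = 671.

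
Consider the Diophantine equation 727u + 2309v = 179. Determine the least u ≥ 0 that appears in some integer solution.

86

gcd(2309, 727) = 1  (2309 = 3×727 + 128, 727 = 5×128 + 87, 128 = 1×87 + 41, 87 = 2×41 + 5, 41 = 8×5 + 1, 5 = 5×1).
1 divides 179, so solutions exist.
Back-substituting, 727×(-451) + 2309×(142) = 1.
Scale by 179/1 = 179: (u₀, v₀) = (-80729, 25418).
General solution: u = -80729 + 2309t, v = 25418 - 727t for integer t.
u ≥ 0: smallest is -80729 mod 2309 = 86 (at t = 35), with v = -27.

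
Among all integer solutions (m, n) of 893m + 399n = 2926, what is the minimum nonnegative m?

gcd(893, 399):
  893 = 2·399 + 95
  399 = 4·95 + 19
  95 = 5·19
so gcd(893, 399) = 19.
19 divides 2926, so solutions exist.
Back-substitute for Bézout coefficients:
  19 = 399 - 4·95
  ... = 893·(-4) + 399·(9)
Scale by 2926/19 = 154: (m₀, n₀) = (-616, 1386).
General solution: m = -616 + 21t, n = 1386 - 47t for integer t.
m ≥ 0: smallest is -616 mod 21 = 14 (at t = 30), with n = -24.

14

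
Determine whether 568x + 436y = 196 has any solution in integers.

gcd(568, 436) = 4  (568 = 1*436 + 132, 436 = 3*132 + 40, 132 = 3*40 + 12, 40 = 3*12 + 4, 12 = 3*4).
4 divides 196, so integer solutions exist.

yes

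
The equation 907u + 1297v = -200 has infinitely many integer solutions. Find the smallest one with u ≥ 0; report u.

1231

gcd(1297, 907) = 1.
1 divides -200, so solutions exist.
By Bézout, 907×(143) + 1297×(-100) = 1.
Scale by -200/1 = -200: (u₀, v₀) = (-28600, 20000).
General solution: u = -28600 + 1297t, v = 20000 - 907t for integer t.
u ≥ 0: smallest is -28600 mod 1297 = 1231 (at t = 23), with v = -861.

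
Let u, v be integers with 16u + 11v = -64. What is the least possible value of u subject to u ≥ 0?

7

gcd(16, 11) = 1.
1 divides -64, so solutions exist.
By Bézout, 16×(-2) + 11×(3) = 1.
Scale by -64/1 = -64: (u₀, v₀) = (128, -192).
General solution: u = 128 + 11t, v = -192 - 16t for integer t.
u ≥ 0: smallest is 128 mod 11 = 7 (at t = -11), with v = -16.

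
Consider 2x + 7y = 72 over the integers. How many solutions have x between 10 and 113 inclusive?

15

gcd(7, 2) = 1.
By Bézout, 2×(-3) + 7×(1) = 1.
Particular solution: (1, 10).
General solution: x = 1 + 7t, y = 10 - 2t for integer t.
10 ≤ 1 + 7t ≤ 113 gives t ∈ [2, 16], which is 15 values.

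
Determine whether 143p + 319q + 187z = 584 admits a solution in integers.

gcd(319, 143) = 11  (319 = 2·143 + 33, 143 = 4·33 + 11, 33 = 3·11).
gcd(11, 187) = 11.
11 does not divide 584 (remainder 1), so no integer solutions.

no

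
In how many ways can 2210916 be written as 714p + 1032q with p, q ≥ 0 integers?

gcd(1032, 714) = 6.
By Bézout, 714·(-13) + 1032·(9) = 6.
One solution: (54, 2105).
General: p = 54 + 172t, q = 2105 - 119t.
p ≥ 0 ⇒ t ≥ 0; q ≥ 0 ⇒ t ≤ 17. So t ∈ [0, 17]: 18 solutions.

18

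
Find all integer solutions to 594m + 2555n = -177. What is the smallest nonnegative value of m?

gcd(2555, 594):
  2555 = 4·594 + 179
  594 = 3·179 + 57
  179 = 3·57 + 8
  57 = 7·8 + 1
  8 = 8·1
so gcd(2555, 594) = 1.
1 divides -177, so solutions exist.
Back-substitute for Bézout coefficients:
  1 = 57 - 7·8
  ... = 594·(314) + 2555·(-73)
Scale by -177/1 = -177: (m₀, n₀) = (-55578, 12921).
General solution: m = -55578 + 2555t, n = 12921 - 594t for integer t.
m ≥ 0: smallest is -55578 mod 2555 = 632 (at t = 22), with n = -147.

632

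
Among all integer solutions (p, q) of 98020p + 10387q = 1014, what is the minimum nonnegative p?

gcd(98020, 10387):
  98020 = 9*10387 + 4537
  10387 = 2*4537 + 1313
  4537 = 3*1313 + 598
  1313 = 2*598 + 117
  598 = 5*117 + 13
  117 = 9*13
so gcd(98020, 10387) = 13.
13 divides 1014, so solutions exist.
Back-substitute for Bézout coefficients:
  13 = 598 - 5*117
  ... = 98020*(87) + 10387*(-821)
Scale by 1014/13 = 78: (p₀, q₀) = (6786, -64038).
General solution: p = 6786 + 799t, q = -64038 - 7540t for integer t.
p ≥ 0: smallest is 6786 mod 799 = 394 (at t = -8), with q = -3718.

394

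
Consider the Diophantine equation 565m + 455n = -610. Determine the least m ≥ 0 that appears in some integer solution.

11

gcd(565, 455) = 5  (565 = 1×455 + 110, 455 = 4×110 + 15, 110 = 7×15 + 5, 15 = 3×5).
5 divides -610, so solutions exist.
Back-substituting, 565×(29) + 455×(-36) = 5.
Scale by -610/5 = -122: (m₀, n₀) = (-3538, 4392).
General solution: m = -3538 + 91t, n = 4392 - 113t for integer t.
m ≥ 0: smallest is -3538 mod 91 = 11 (at t = 39), with n = -15.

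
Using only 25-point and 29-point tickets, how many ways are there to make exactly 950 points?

Need nonnegative integers with 25j + 29k = 950.
gcd(25, 29) = 1, and 25·(7) + 29·(-6) = 1.
So (j₀, k₀) = (6650, -5700); general j = 6650 + 29t, k = -5700 - 25t.
j ≥ 0 ⇒ t ≥ -229; k ≥ 0 ⇒ t ≤ -228. That's 2 values of t.

2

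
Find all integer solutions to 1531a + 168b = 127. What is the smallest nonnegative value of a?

gcd(1531, 168) = 1.
1 divides 127, so solutions exist.
By Bézout, 1531×(-53) + 168×(483) = 1.
Scale by 127/1 = 127: (a₀, b₀) = (-6731, 61341).
General solution: a = -6731 + 168t, b = 61341 - 1531t for integer t.
a ≥ 0: smallest is -6731 mod 168 = 157 (at t = 41), with b = -1430.

157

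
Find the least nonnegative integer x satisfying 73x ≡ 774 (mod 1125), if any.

gcd(1125, 73):
  1125 = 15*73 + 30
  73 = 2*30 + 13
  30 = 2*13 + 4
  13 = 3*4 + 1
  4 = 4*1
so gcd(1125, 73) = 1.
1 divides 774, so solutions exist.
Back-substitute for Bézout coefficients:
  1 = 13 - 3*4
  ... = 73*(262) + 1125*(-17)
So 73*(262) ≡ 1 (mod 1125); multiply by 774: x ≡ 202788 (mod 1125).
Smallest nonnegative: x = 202788 mod 1125 = 288.

288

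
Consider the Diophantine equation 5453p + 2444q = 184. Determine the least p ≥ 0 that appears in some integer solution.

gcd(5453, 2444) = 1  (5453 = 2*2444 + 565, 2444 = 4*565 + 184, 565 = 3*184 + 13, 184 = 14*13 + 2, 13 = 6*2 + 1, 2 = 2*1).
1 divides 184, so solutions exist.
Back-substituting, 5453*(1129) + 2444*(-2519) = 1.
Scale by 184/1 = 184: (p₀, q₀) = (207736, -463496).
General solution: p = 207736 + 2444t, q = -463496 - 5453t for integer t.
p ≥ 0: smallest is 207736 mod 2444 = 2440 (at t = -84), with q = -5444.

2440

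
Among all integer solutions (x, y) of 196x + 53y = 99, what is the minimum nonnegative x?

17

gcd(196, 53) = 1.
1 divides 99, so solutions exist.
By Bézout, 196·(-10) + 53·(37) = 1.
Scale by 99/1 = 99: (x₀, y₀) = (-990, 3663).
General solution: x = -990 + 53t, y = 3663 - 196t for integer t.
x ≥ 0: smallest is -990 mod 53 = 17 (at t = 19), with y = -61.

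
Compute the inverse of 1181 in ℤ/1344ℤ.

437

gcd(1344, 1181):
  1344 = 1*1181 + 163
  1181 = 7*163 + 40
  163 = 4*40 + 3
  40 = 13*3 + 1
  3 = 3*1
so gcd(1344, 1181) = 1.
Back-substitute for Bézout coefficients:
  1 = 40 - 13*3
  ... = 1181*(437) + 1344*(-384)
So 1181*437 ≡ 1 (mod 1344), and 437 mod 1344 = 437.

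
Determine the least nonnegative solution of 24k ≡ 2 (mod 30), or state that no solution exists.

gcd(30, 24):
  30 = 1*24 + 6
  24 = 4*6
so gcd(30, 24) = 6.
6 does not divide 2, so the congruence has no solution.

no solution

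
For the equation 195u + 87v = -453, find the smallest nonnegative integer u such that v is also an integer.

gcd(195, 87):
  195 = 2*87 + 21
  87 = 4*21 + 3
  21 = 7*3
so gcd(195, 87) = 3.
3 divides -453, so solutions exist.
Back-substitute for Bézout coefficients:
  3 = 87 - 4*21
  ... = 195*(-4) + 87*(9)
Scale by -453/3 = -151: (u₀, v₀) = (604, -1359).
General solution: u = 604 + 29t, v = -1359 - 65t for integer t.
u ≥ 0: smallest is 604 mod 29 = 24 (at t = -20), with v = -59.

24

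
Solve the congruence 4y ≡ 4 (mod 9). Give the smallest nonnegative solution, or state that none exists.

1

gcd(9, 4) = 1  (9 = 2·4 + 1, 4 = 4·1).
1 divides 4, so solutions exist.
Back-substituting, 4·(-2) + 9·(1) = 1.
So 4·(-2) ≡ 1 (mod 9); multiply by 4: y ≡ -8 (mod 9).
Smallest nonnegative: y = -8 mod 9 = 1.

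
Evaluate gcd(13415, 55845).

gcd(55845, 13415) = 5  (55845 = 4·13415 + 2185, 13415 = 6·2185 + 305, 2185 = 7·305 + 50, 305 = 6·50 + 5, 50 = 10·5).

5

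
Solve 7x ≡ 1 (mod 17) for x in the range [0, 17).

gcd(17, 7) = 1.
By Bézout, 7·(5) + 17·(-2) = 1.
So 7·5 ≡ 1 (mod 17), and 5 mod 17 = 5.

5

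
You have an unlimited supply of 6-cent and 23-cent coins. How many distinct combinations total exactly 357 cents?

Need nonnegative integers with 6j + 23k = 357.
gcd(6, 23) = 1, and 6·(4) + 23·(-1) = 1.
So (j₀, k₀) = (1428, -357); general j = 1428 + 23t, k = -357 - 6t.
j ≥ 0 ⇒ t ≥ -62; k ≥ 0 ⇒ t ≤ -60. That's 3 values of t.

3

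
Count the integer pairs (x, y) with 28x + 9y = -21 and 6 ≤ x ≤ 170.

gcd(28, 9) = 1.
By Bézout, 28*(1) + 9*(-3) = 1.
Particular solution: (6, -21).
General solution: x = 6 + 9t, y = -21 - 28t for integer t.
6 ≤ 6 + 9t ≤ 170 gives t ∈ [0, 18], which is 19 values.

19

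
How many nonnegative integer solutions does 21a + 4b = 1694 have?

gcd(21, 4):
  21 = 5×4 + 1
  4 = 4×1
so gcd(21, 4) = 1.
Back-substitute for Bézout coefficients:
  1 = 21 - 5×4
  ... = 21×(1) + 4×(-5)
Scale by 1694: one solution is (1694, -8470). Reduce a mod 4: (2, 413).
General: a = 2 + 4t, b = 413 - 21t.
a ≥ 0 ⇒ t ≥ 0; b ≥ 0 ⇒ t ≤ 19. So t ∈ [0, 19]: 20 solutions.

20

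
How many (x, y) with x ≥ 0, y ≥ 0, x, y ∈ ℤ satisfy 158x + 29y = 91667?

20

gcd(158, 29):
  158 = 5·29 + 13
  29 = 2·13 + 3
  13 = 4·3 + 1
  3 = 3·1
so gcd(158, 29) = 1.
Back-substitute for Bézout coefficients:
  1 = 13 - 4·3
  ... = 158·(9) + 29·(-49)
Scale by 91667: one solution is (825003, -4491683). Reduce x mod 29: (11, 3101).
General: x = 11 + 29t, y = 3101 - 158t.
x ≥ 0 ⇒ t ≥ 0; y ≥ 0 ⇒ t ≤ 19. So t ∈ [0, 19]: 20 solutions.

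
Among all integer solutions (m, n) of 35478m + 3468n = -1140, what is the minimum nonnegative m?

494

gcd(35478, 3468) = 6.
6 divides -1140, so solutions exist.
By Bézout, 35478*(113) + 3468*(-1156) = 6.
Scale by -1140/6 = -190: (m₀, n₀) = (-21470, 219640).
General solution: m = -21470 + 578t, n = 219640 - 5913t for integer t.
m ≥ 0: smallest is -21470 mod 578 = 494 (at t = 38), with n = -5054.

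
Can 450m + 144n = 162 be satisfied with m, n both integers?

gcd(450, 144) = 18  (450 = 3*144 + 18, 144 = 8*18).
18 divides 162, so integer solutions exist.

yes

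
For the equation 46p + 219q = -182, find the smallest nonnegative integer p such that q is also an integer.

gcd(219, 46):
  219 = 4·46 + 35
  46 = 1·35 + 11
  35 = 3·11 + 2
  11 = 5·2 + 1
  2 = 2·1
so gcd(219, 46) = 1.
1 divides -182, so solutions exist.
Back-substitute for Bézout coefficients:
  1 = 11 - 5·2
  ... = 46·(100) + 219·(-21)
Scale by -182/1 = -182: (p₀, q₀) = (-18200, 3822).
General solution: p = -18200 + 219t, q = 3822 - 46t for integer t.
p ≥ 0: smallest is -18200 mod 219 = 196 (at t = 84), with q = -42.

196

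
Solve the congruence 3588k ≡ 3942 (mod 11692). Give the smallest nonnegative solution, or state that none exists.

gcd(11692, 3588) = 4.
4 does not divide 3942, so the congruence has no solution.

no solution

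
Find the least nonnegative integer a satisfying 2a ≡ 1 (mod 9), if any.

gcd(9, 2) = 1  (9 = 4·2 + 1, 2 = 2·1).
1 divides 1, so solutions exist.
Back-substituting, 2·(-4) + 9·(1) = 1.
So 2·(-4) ≡ 1 (mod 9); multiply by 1: a ≡ -4 (mod 9).
Smallest nonnegative: a = -4 mod 9 = 5.

5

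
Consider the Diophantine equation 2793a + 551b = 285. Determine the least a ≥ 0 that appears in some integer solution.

22

gcd(2793, 551) = 19.
19 divides 285, so solutions exist.
By Bézout, 2793·(-14) + 551·(71) = 19.
Scale by 285/19 = 15: (a₀, b₀) = (-210, 1065).
General solution: a = -210 + 29t, b = 1065 - 147t for integer t.
a ≥ 0: smallest is -210 mod 29 = 22 (at t = 8), with b = -111.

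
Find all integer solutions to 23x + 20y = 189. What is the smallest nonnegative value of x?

3

gcd(23, 20):
  23 = 1·20 + 3
  20 = 6·3 + 2
  3 = 1·2 + 1
  2 = 2·1
so gcd(23, 20) = 1.
1 divides 189, so solutions exist.
Back-substitute for Bézout coefficients:
  1 = 3 - 1·2
  ... = 23·(7) + 20·(-8)
Scale by 189/1 = 189: (x₀, y₀) = (1323, -1512).
General solution: x = 1323 + 20t, y = -1512 - 23t for integer t.
x ≥ 0: smallest is 1323 mod 20 = 3 (at t = -66), with y = 6.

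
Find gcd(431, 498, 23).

gcd(498, 431):
  498 = 1*431 + 67
  431 = 6*67 + 29
  67 = 2*29 + 9
  29 = 3*9 + 2
  9 = 4*2 + 1
  2 = 2*1
so gcd(498, 431) = 1.
gcd(1, 23) = 1.

1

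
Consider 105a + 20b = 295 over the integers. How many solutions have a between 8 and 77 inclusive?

gcd(105, 20) = 5.
By Bézout, 105*(1) + 20*(-5) = 5.
Particular solution: (3, -1).
General solution: a = 3 + 4t, b = -1 - 21t for integer t.
8 ≤ 3 + 4t ≤ 77 gives t ∈ [2, 18], which is 17 values.

17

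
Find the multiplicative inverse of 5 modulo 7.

3

gcd(7, 5):
  7 = 1·5 + 2
  5 = 2·2 + 1
  2 = 2·1
so gcd(7, 5) = 1.
Back-substitute for Bézout coefficients:
  1 = 5 - 2·2
  ... = 5·(3) + 7·(-2)
So 5·3 ≡ 1 (mod 7), and 3 mod 7 = 3.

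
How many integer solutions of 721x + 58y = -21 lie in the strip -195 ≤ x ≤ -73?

2

gcd(721, 58):
  721 = 12*58 + 25
  58 = 2*25 + 8
  25 = 3*8 + 1
  8 = 8*1
so gcd(721, 58) = 1.
Back-substitute for Bézout coefficients:
  1 = 25 - 3*8
  ... = 721*(7) + 58*(-87)
Scale by -21: particular solution (-147, 1827); reduce x mod 58: (27, -336).
General solution: x = 27 + 58t, y = -336 - 721t for integer t.
-195 ≤ 27 + 58t ≤ -73 gives t ∈ [-3, -2], which is 2 values.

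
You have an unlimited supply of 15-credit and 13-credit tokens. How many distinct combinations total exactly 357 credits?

2

Need nonnegative integers with 15j + 13k = 357.
gcd(15, 13) = 1, and 15·(-6) + 13·(7) = 1.
So (j₀, k₀) = (-2142, 2499); general j = -2142 + 13t, k = 2499 - 15t.
j ≥ 0 ⇒ t ≥ 165; k ≥ 0 ⇒ t ≤ 166. That's 2 values of t.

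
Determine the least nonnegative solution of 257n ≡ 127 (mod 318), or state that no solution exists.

gcd(318, 257) = 1  (318 = 1·257 + 61, 257 = 4·61 + 13, 61 = 4·13 + 9, 13 = 1·9 + 4, 9 = 2·4 + 1, 4 = 4·1).
1 divides 127, so solutions exist.
Back-substituting, 257·(-73) + 318·(59) = 1.
So 257·(-73) ≡ 1 (mod 318); multiply by 127: n ≡ -9271 (mod 318).
Smallest nonnegative: n = -9271 mod 318 = 269.

269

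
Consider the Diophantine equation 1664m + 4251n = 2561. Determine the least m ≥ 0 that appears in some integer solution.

gcd(4251, 1664) = 13  (4251 = 2×1664 + 923, 1664 = 1×923 + 741, 923 = 1×741 + 182, 741 = 4×182 + 13, 182 = 14×13).
13 divides 2561, so solutions exist.
Back-substituting, 1664×(23) + 4251×(-9) = 13.
Scale by 2561/13 = 197: (m₀, n₀) = (4531, -1773).
General solution: m = 4531 + 327t, n = -1773 - 128t for integer t.
m ≥ 0: smallest is 4531 mod 327 = 280 (at t = -13), with n = -109.

280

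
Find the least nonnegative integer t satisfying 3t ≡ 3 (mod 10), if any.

1

gcd(10, 3) = 1.
1 divides 3, so solutions exist.
By Bézout, 3*(-3) + 10*(1) = 1.
So 3*(-3) ≡ 1 (mod 10); multiply by 3: t ≡ -9 (mod 10).
Smallest nonnegative: t = -9 mod 10 = 1.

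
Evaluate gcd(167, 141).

1

gcd(167, 141):
  167 = 1*141 + 26
  141 = 5*26 + 11
  26 = 2*11 + 4
  11 = 2*4 + 3
  4 = 1*3 + 1
  3 = 3*1
so gcd(167, 141) = 1.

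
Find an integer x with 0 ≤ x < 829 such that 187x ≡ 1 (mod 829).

133

gcd(829, 187) = 1.
By Bézout, 187×(133) + 829×(-30) = 1.
So 187×133 ≡ 1 (mod 829), and 133 mod 829 = 133.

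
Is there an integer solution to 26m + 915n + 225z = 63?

yes

gcd(915, 26) = 1.
gcd(1, 225) = 1.
1 divides 63, so integer solutions exist.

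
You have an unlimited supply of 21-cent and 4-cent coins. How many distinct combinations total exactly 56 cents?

1

Need nonnegative integers with 21j + 4k = 56.
gcd(21, 4) = 1, and 21·(1) + 4·(-5) = 1.
So (j₀, k₀) = (56, -280); general j = 56 + 4t, k = -280 - 21t.
j ≥ 0 ⇒ t ≥ -14; k ≥ 0 ⇒ t ≤ -14. That's 1 value of t.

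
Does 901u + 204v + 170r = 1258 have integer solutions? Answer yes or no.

gcd(901, 204):
  901 = 4·204 + 85
  204 = 2·85 + 34
  85 = 2·34 + 17
  34 = 2·17
so gcd(901, 204) = 17.
gcd(17, 170) = 17.
17 divides 1258, so integer solutions exist.

yes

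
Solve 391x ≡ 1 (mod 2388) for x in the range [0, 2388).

739

gcd(2388, 391) = 1.
By Bézout, 391×(739) + 2388×(-121) = 1.
So 391×739 ≡ 1 (mod 2388), and 739 mod 2388 = 739.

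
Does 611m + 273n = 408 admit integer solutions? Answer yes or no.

gcd(611, 273) = 13.
13 does not divide 408 (remainder 5), so no integer solutions.

no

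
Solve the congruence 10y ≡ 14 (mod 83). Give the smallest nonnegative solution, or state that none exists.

18

gcd(83, 10) = 1.
1 divides 14, so solutions exist.
By Bézout, 10·(25) + 83·(-3) = 1.
So 10·(25) ≡ 1 (mod 83); multiply by 14: y ≡ 350 (mod 83).
Smallest nonnegative: y = 350 mod 83 = 18.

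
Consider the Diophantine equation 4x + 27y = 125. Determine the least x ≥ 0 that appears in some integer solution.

gcd(27, 4):
  27 = 6·4 + 3
  4 = 1·3 + 1
  3 = 3·1
so gcd(27, 4) = 1.
1 divides 125, so solutions exist.
Back-substitute for Bézout coefficients:
  1 = 4 - 1·3
  ... = 4·(7) + 27·(-1)
Scale by 125/1 = 125: (x₀, y₀) = (875, -125).
General solution: x = 875 + 27t, y = -125 - 4t for integer t.
x ≥ 0: smallest is 875 mod 27 = 11 (at t = -32), with y = 3.

11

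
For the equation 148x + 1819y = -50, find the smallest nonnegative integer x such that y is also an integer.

gcd(1819, 148) = 1.
1 divides -50, so solutions exist.
By Bézout, 148×(-381) + 1819×(31) = 1.
Scale by -50/1 = -50: (x₀, y₀) = (19050, -1550).
General solution: x = 19050 + 1819t, y = -1550 - 148t for integer t.
x ≥ 0: smallest is 19050 mod 1819 = 860 (at t = -10), with y = -70.

860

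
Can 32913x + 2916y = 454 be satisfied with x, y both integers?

gcd(32913, 2916) = 27.
27 does not divide 454 (remainder 22), so no integer solutions.

no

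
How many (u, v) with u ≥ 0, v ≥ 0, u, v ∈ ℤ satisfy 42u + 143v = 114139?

19

gcd(143, 42) = 1  (143 = 3·42 + 17, 42 = 2·17 + 8, 17 = 2·8 + 1, 8 = 8·1).
Back-substituting, 42·(-17) + 143·(5) = 1.
Scale by 114139: one solution is (-1940363, 570695). Reduce u mod 143: (4, 797).
General: u = 4 + 143t, v = 797 - 42t.
u ≥ 0 ⇒ t ≥ 0; v ≥ 0 ⇒ t ≤ 18. So t ∈ [0, 18]: 19 solutions.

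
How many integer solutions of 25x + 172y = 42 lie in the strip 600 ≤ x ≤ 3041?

gcd(172, 25) = 1  (172 = 6×25 + 22, 25 = 1×22 + 3, 22 = 7×3 + 1, 3 = 3×1).
Back-substituting, 25×(-55) + 172×(8) = 1.
Scale by 42: particular solution (-2310, 336); reduce x mod 172: (98, -14).
General solution: x = 98 + 172t, y = -14 - 25t for integer t.
600 ≤ 98 + 172t ≤ 3041 gives t ∈ [3, 17], which is 15 values.

15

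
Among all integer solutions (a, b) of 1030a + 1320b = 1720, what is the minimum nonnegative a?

76

gcd(1320, 1030) = 10  (1320 = 1×1030 + 290, 1030 = 3×290 + 160, 290 = 1×160 + 130, 160 = 1×130 + 30, 130 = 4×30 + 10, 30 = 3×10).
10 divides 1720, so solutions exist.
Back-substituting, 1030×(-41) + 1320×(32) = 10.
Scale by 1720/10 = 172: (a₀, b₀) = (-7052, 5504).
General solution: a = -7052 + 132t, b = 5504 - 103t for integer t.
a ≥ 0: smallest is -7052 mod 132 = 76 (at t = 54), with b = -58.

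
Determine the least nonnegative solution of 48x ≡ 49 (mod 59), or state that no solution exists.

17

gcd(59, 48):
  59 = 1·48 + 11
  48 = 4·11 + 4
  11 = 2·4 + 3
  4 = 1·3 + 1
  3 = 3·1
so gcd(59, 48) = 1.
1 divides 49, so solutions exist.
Back-substitute for Bézout coefficients:
  1 = 4 - 1·3
  ... = 48·(16) + 59·(-13)
So 48·(16) ≡ 1 (mod 59); multiply by 49: x ≡ 784 (mod 59).
Smallest nonnegative: x = 784 mod 59 = 17.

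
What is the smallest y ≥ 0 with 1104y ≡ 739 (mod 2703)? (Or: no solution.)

no solution

gcd(2703, 1104) = 3  (2703 = 2·1104 + 495, 1104 = 2·495 + 114, 495 = 4·114 + 39, 114 = 2·39 + 36, 39 = 1·36 + 3, 36 = 12·3).
3 does not divide 739, so the congruence has no solution.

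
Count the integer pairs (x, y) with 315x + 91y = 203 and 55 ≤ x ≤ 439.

gcd(315, 91) = 7  (315 = 3·91 + 42, 91 = 2·42 + 7, 42 = 6·7).
Back-substituting, 315·(-2) + 91·(7) = 7.
Scale by 29: particular solution (-58, 203); reduce x mod 13: (7, -22).
General solution: x = 7 + 13t, y = -22 - 45t for integer t.
55 ≤ 7 + 13t ≤ 439 gives t ∈ [4, 33], which is 30 values.

30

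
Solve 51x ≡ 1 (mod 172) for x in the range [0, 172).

27

gcd(172, 51) = 1  (172 = 3·51 + 19, 51 = 2·19 + 13, 19 = 1·13 + 6, 13 = 2·6 + 1, 6 = 6·1).
Back-substituting, 51·(27) + 172·(-8) = 1.
So 51·27 ≡ 1 (mod 172), and 27 mod 172 = 27.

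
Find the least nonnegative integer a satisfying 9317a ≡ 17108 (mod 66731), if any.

gcd(66731, 9317) = 7  (66731 = 7*9317 + 1512, 9317 = 6*1512 + 245, 1512 = 6*245 + 42, 245 = 5*42 + 35, 42 = 1*35 + 7, 35 = 5*7).
7 divides 17108, so solutions exist.
Back-substituting, 9317*(-1633) + 66731*(228) = 7.
So 9317*(-1633) ≡ 7 (mod 66731); multiply by 2444: a ≡ -3991052 (mod 9533).
Smallest nonnegative: a = -3991052 mod 9533 = 3275.

3275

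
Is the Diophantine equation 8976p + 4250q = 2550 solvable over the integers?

yes

gcd(8976, 4250) = 34.
34 divides 2550, so integer solutions exist.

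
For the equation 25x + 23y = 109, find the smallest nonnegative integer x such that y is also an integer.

gcd(25, 23):
  25 = 1*23 + 2
  23 = 11*2 + 1
  2 = 2*1
so gcd(25, 23) = 1.
1 divides 109, so solutions exist.
Back-substitute for Bézout coefficients:
  1 = 23 - 11*2
  ... = 25*(-11) + 23*(12)
Scale by 109/1 = 109: (x₀, y₀) = (-1199, 1308).
General solution: x = -1199 + 23t, y = 1308 - 25t for integer t.
x ≥ 0: smallest is -1199 mod 23 = 20 (at t = 53), with y = -17.

20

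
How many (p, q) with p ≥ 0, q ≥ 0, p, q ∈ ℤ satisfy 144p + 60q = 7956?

11

gcd(144, 60) = 12.
By Bézout, 144·(-2) + 60·(5) = 12.
One solution: (4, 123).
General: p = 4 + 5t, q = 123 - 12t.
p ≥ 0 ⇒ t ≥ 0; q ≥ 0 ⇒ t ≤ 10. So t ∈ [0, 10]: 11 solutions.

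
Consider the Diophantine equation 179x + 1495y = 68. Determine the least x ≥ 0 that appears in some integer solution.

727

gcd(1495, 179):
  1495 = 8·179 + 63
  179 = 2·63 + 53
  63 = 1·53 + 10
  53 = 5·10 + 3
  10 = 3·3 + 1
  3 = 3·1
so gcd(1495, 179) = 1.
1 divides 68, so solutions exist.
Back-substitute for Bézout coefficients:
  1 = 10 - 3·3
  ... = 179·(-451) + 1495·(54)
Scale by 68/1 = 68: (x₀, y₀) = (-30668, 3672).
General solution: x = -30668 + 1495t, y = 3672 - 179t for integer t.
x ≥ 0: smallest is -30668 mod 1495 = 727 (at t = 21), with y = -87.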